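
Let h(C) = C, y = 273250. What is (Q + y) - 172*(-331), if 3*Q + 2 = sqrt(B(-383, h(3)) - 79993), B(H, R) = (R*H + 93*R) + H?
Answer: 990544/3 + I*sqrt(81246)/3 ≈ 3.3018e+5 + 95.012*I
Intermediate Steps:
B(H, R) = H + 93*R + H*R (B(H, R) = (H*R + 93*R) + H = (93*R + H*R) + H = H + 93*R + H*R)
Q = -2/3 + I*sqrt(81246)/3 (Q = -2/3 + sqrt((-383 + 93*3 - 383*3) - 79993)/3 = -2/3 + sqrt((-383 + 279 - 1149) - 79993)/3 = -2/3 + sqrt(-1253 - 79993)/3 = -2/3 + sqrt(-81246)/3 = -2/3 + (I*sqrt(81246))/3 = -2/3 + I*sqrt(81246)/3 ≈ -0.66667 + 95.012*I)
(Q + y) - 172*(-331) = ((-2/3 + I*sqrt(81246)/3) + 273250) - 172*(-331) = (819748/3 + I*sqrt(81246)/3) + 56932 = 990544/3 + I*sqrt(81246)/3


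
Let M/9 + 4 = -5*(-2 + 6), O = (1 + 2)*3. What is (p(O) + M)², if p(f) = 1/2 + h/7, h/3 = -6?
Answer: 9320809/196 ≈ 47555.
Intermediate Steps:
h = -18 (h = 3*(-6) = -18)
O = 9 (O = 3*3 = 9)
M = -216 (M = -36 + 9*(-5*(-2 + 6)) = -36 + 9*(-5*4) = -36 + 9*(-20) = -36 - 180 = -216)
p(f) = -29/14 (p(f) = 1/2 - 18/7 = 1*(½) - 18*⅐ = ½ - 18/7 = -29/14)
(p(O) + M)² = (-29/14 - 216)² = (-3053/14)² = 9320809/196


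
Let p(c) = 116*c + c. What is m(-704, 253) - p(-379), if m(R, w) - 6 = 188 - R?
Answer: 45241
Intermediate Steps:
p(c) = 117*c
m(R, w) = 194 - R (m(R, w) = 6 + (188 - R) = 194 - R)
m(-704, 253) - p(-379) = (194 - 1*(-704)) - 117*(-379) = (194 + 704) - 1*(-44343) = 898 + 44343 = 45241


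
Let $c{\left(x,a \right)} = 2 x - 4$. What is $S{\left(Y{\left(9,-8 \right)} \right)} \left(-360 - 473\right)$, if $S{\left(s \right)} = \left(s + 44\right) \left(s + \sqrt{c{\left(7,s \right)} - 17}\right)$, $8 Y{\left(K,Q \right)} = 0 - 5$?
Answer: $\frac{1445255}{64} - \frac{289051 i \sqrt{7}}{8} \approx 22582.0 - 95595.0 i$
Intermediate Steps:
$Y{\left(K,Q \right)} = - \frac{5}{8}$ ($Y{\left(K,Q \right)} = \frac{0 - 5}{8} = \frac{1}{8} \left(-5\right) = - \frac{5}{8}$)
$c{\left(x,a \right)} = -4 + 2 x$
$S{\left(s \right)} = \left(44 + s\right) \left(s + i \sqrt{7}\right)$ ($S{\left(s \right)} = \left(s + 44\right) \left(s + \sqrt{\left(-4 + 2 \cdot 7\right) - 17}\right) = \left(44 + s\right) \left(s + \sqrt{\left(-4 + 14\right) - 17}\right) = \left(44 + s\right) \left(s + \sqrt{10 - 17}\right) = \left(44 + s\right) \left(s + \sqrt{-7}\right) = \left(44 + s\right) \left(s + i \sqrt{7}\right)$)
$S{\left(Y{\left(9,-8 \right)} \right)} \left(-360 - 473\right) = \left(\left(- \frac{5}{8}\right)^{2} + 44 \left(- \frac{5}{8}\right) + 44 i \sqrt{7} + i \left(- \frac{5}{8}\right) \sqrt{7}\right) \left(-360 - 473\right) = \left(\frac{25}{64} - \frac{55}{2} + 44 i \sqrt{7} - \frac{5 i \sqrt{7}}{8}\right) \left(-360 - 473\right) = \left(- \frac{1735}{64} + \frac{347 i \sqrt{7}}{8}\right) \left(-833\right) = \frac{1445255}{64} - \frac{289051 i \sqrt{7}}{8}$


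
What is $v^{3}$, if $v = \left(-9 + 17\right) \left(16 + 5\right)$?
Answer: $4741632$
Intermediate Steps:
$v = 168$ ($v = 8 \cdot 21 = 168$)
$v^{3} = 168^{3} = 4741632$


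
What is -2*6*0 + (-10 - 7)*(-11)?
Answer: 187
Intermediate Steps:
-2*6*0 + (-10 - 7)*(-11) = -12*0 - 17*(-11) = 0 + 187 = 187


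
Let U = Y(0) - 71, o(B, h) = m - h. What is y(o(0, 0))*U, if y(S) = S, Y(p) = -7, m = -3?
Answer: 234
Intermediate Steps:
o(B, h) = -3 - h
U = -78 (U = -7 - 71 = -78)
y(o(0, 0))*U = (-3 - 1*0)*(-78) = (-3 + 0)*(-78) = -3*(-78) = 234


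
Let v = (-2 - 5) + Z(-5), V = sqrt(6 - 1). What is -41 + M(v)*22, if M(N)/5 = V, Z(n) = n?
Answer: -41 + 110*sqrt(5) ≈ 204.97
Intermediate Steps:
V = sqrt(5) ≈ 2.2361
v = -12 (v = (-2 - 5) - 5 = -7 - 5 = -12)
M(N) = 5*sqrt(5)
-41 + M(v)*22 = -41 + (5*sqrt(5))*22 = -41 + 110*sqrt(5)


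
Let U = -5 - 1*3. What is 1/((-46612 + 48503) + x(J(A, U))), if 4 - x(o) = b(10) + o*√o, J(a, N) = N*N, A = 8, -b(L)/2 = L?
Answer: 1/1403 ≈ 0.00071276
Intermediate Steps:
b(L) = -2*L
U = -8 (U = -5 - 3 = -8)
J(a, N) = N²
x(o) = 24 - o^(3/2) (x(o) = 4 - (-2*10 + o*√o) = 4 - (-20 + o^(3/2)) = 4 + (20 - o^(3/2)) = 24 - o^(3/2))
1/((-46612 + 48503) + x(J(A, U))) = 1/((-46612 + 48503) + (24 - ((-8)²)^(3/2))) = 1/(1891 + (24 - 64^(3/2))) = 1/(1891 + (24 - 1*512)) = 1/(1891 + (24 - 512)) = 1/(1891 - 488) = 1/1403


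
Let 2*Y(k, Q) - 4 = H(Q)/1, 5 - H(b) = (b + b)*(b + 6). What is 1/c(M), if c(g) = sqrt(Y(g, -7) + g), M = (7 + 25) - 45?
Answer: -I*sqrt(62)/31 ≈ -0.254*I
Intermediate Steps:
H(b) = 5 - 2*b*(6 + b) (H(b) = 5 - (b + b)*(b + 6) = 5 - 2*b*(6 + b))
Y(k, Q) = 9/2 - Q**2 - 6*Q (Y(k, Q) = 2 + ((5 - 12*Q - 2*Q**2)/1)/2 = 2 + ((5 - 12*Q - 2*Q**2)*1)/2 = 2 + (5 - 12*Q - 2*Q**2)/2 = 2 + (5/2 - Q**2 - 6*Q) = 9/2 - Q**2 - 6*Q)
M = -13 (M = 32 - 45 = -13)
c(g) = sqrt(-5/2 + g) (c(g) = sqrt((9/2 - 1*(-7)**2 - 6*(-7)) + g) = sqrt((9/2 - 1*49 + 42) + g) = sqrt((9/2 - 49 + 42) + g) = sqrt(-5/2 + g))
1/c(M) = 1/(sqrt(-10 + 4*(-13))/2) = 1/(sqrt(-10 - 52)/2) = 1/(sqrt(-62)/2) = 1/((I*sqrt(62))/2) = 1/(I*sqrt(62)/2) = -I*sqrt(62)/31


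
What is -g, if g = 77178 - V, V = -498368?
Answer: -575546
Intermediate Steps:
g = 575546 (g = 77178 - 1*(-498368) = 77178 + 498368 = 575546)
-g = -1*575546 = -575546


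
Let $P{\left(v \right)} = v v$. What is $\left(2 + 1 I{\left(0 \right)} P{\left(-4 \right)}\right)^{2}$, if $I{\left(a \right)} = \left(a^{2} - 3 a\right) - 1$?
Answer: $196$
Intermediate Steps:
$I{\left(a \right)} = -1 + a^{2} - 3 a$
$P{\left(v \right)} = v^{2}$
$\left(2 + 1 I{\left(0 \right)} P{\left(-4 \right)}\right)^{2} = \left(2 + 1 \left(-1 + 0^{2} - 0\right) \left(-4\right)^{2}\right)^{2} = \left(2 + 1 \left(-1 + 0 + 0\right) 16\right)^{2} = \left(2 + 1 \left(-1\right) 16\right)^{2} = \left(2 - 16\right)^{2} = \left(-14\right)^{2} = 196$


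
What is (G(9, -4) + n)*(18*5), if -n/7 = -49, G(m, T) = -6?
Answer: 30330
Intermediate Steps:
n = 343 (n = -7*(-49) = 343)
(G(9, -4) + n)*(18*5) = (-6 + 343)*(18*5) = 337*90 = 30330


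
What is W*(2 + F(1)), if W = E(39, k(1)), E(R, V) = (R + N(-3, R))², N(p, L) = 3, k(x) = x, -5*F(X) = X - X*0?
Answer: 15876/5 ≈ 3175.2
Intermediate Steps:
F(X) = -X/5 (F(X) = -(X - X*0)/5 = -(X + 0)/5 = -X/5)
E(R, V) = (3 + R)² (E(R, V) = (R + 3)² = (3 + R)²)
W = 1764 (W = (3 + 39)² = 42² = 1764)
W*(2 + F(1)) = 1764*(2 - ⅕*1) = 1764*(2 - ⅕) = 1764*(9/5) = 15876/5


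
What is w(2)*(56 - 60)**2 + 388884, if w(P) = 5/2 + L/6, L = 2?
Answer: 1166788/3 ≈ 3.8893e+5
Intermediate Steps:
w(P) = 17/6 (w(P) = 5/2 + 2/6 = 5*(1/2) + 2*(1/6) = 5/2 + 1/3 = 17/6)
w(2)*(56 - 60)**2 + 388884 = 17*(56 - 60)**2/6 + 388884 = (17/6)*(-4)**2 + 388884 = (17/6)*16 + 388884 = 136/3 + 388884 = 1166788/3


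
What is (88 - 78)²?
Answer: 100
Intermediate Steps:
(88 - 78)² = 10² = 100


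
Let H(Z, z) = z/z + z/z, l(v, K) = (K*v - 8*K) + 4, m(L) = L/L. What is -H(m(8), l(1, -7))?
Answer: -2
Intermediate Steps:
m(L) = 1
l(v, K) = 4 - 8*K + K*v (l(v, K) = (-8*K + K*v) + 4 = 4 - 8*K + K*v)
H(Z, z) = 2 (H(Z, z) = 1 + 1 = 2)
-H(m(8), l(1, -7)) = -1*2 = -2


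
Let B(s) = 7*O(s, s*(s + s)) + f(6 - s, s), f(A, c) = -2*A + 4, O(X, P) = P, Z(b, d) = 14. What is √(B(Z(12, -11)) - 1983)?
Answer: √781 ≈ 27.946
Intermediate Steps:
f(A, c) = 4 - 2*A
B(s) = -8 + 2*s + 14*s² (B(s) = 7*(s*(s + s)) + (4 - 2*(6 - s)) = 7*(s*(2*s)) + (4 + (-12 + 2*s)) = 7*(2*s²) + (-8 + 2*s) = 14*s² + (-8 + 2*s) = -8 + 2*s + 14*s²)
√(B(Z(12, -11)) - 1983) = √((-8 + 2*14 + 14*14²) - 1983) = √((-8 + 28 + 14*196) - 1983) = √((-8 + 28 + 2744) - 1983) = √(2764 - 1983) = √781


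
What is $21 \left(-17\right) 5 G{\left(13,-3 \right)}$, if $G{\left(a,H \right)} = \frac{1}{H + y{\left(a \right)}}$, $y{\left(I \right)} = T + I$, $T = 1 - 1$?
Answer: $- \frac{357}{2} \approx -178.5$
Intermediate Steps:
$T = 0$
$y{\left(I \right)} = I$ ($y{\left(I \right)} = 0 + I = I$)
$G{\left(a,H \right)} = \frac{1}{H + a}$
$21 \left(-17\right) 5 G{\left(13,-3 \right)} = \frac{21 \left(-17\right) 5}{-3 + 13} = \frac{\left(-357\right) 5}{10} = \left(-1785\right) \frac{1}{10} = - \frac{357}{2}$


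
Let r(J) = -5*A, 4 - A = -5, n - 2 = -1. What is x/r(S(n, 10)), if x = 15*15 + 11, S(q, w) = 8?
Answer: -236/45 ≈ -5.2444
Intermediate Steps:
n = 1 (n = 2 - 1 = 1)
A = 9 (A = 4 - 1*(-5) = 4 + 5 = 9)
r(J) = -45 (r(J) = -5*9 = -45)
x = 236 (x = 225 + 11 = 236)
x/r(S(n, 10)) = 236/(-45) = 236*(-1/45) = -236/45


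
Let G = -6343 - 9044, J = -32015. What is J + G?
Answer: -47402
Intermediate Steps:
G = -15387
J + G = -32015 - 15387 = -47402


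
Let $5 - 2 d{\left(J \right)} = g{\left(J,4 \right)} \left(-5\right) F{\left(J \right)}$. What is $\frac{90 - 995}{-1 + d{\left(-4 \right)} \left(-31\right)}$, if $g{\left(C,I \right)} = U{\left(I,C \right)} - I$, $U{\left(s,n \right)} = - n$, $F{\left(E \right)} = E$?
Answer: $\frac{1810}{157} \approx 11.529$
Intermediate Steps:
$g{\left(C,I \right)} = - C - I$
$d{\left(J \right)} = \frac{5}{2} - \frac{J \left(20 + 5 J\right)}{2}$ ($d{\left(J \right)} = \frac{5}{2} - \frac{\left(- J - 4\right) \left(-5\right) J}{2} = \frac{5}{2} - \frac{\left(-4 - J\right) \left(-5\right) J}{2} = \frac{5}{2} - \frac{\left(20 + 5 J\right) J}{2} = \frac{5}{2} - \frac{J \left(20 + 5 J\right)}{2}$)
$\frac{90 - 995}{-1 + d{\left(-4 \right)} \left(-31\right)} = \frac{90 - 995}{-1 + \left(\frac{5}{2} - - 10 \left(4 - 4\right)\right) \left(-31\right)} = - \frac{905}{-1 + \left(\frac{5}{2} - \left(-10\right) 0\right) \left(-31\right)} = - \frac{905}{-1 + \left(\frac{5}{2} + 0\right) \left(-31\right)} = - \frac{905}{-1 + \frac{5}{2} \left(-31\right)} = - \frac{905}{-1 - \frac{155}{2}} = - \frac{905}{- \frac{157}{2}} = \left(-905\right) \left(- \frac{2}{157}\right) = \frac{1810}{157}$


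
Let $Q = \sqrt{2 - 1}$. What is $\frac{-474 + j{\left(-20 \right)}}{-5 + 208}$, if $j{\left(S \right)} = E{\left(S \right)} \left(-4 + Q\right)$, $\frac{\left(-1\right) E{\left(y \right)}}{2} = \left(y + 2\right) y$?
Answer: $\frac{1686}{203} \approx 8.3054$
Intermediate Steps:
$E{\left(y \right)} = - 2 y \left(2 + y\right)$ ($E{\left(y \right)} = - 2 \left(y + 2\right) y = - 2 \left(2 + y\right) y = - 2 y \left(2 + y\right)$)
$Q = 1$ ($Q = \sqrt{1} = 1$)
$j{\left(S \right)} = 6 S \left(2 + S\right)$ ($j{\left(S \right)} = - 2 S \left(2 + S\right) \left(-4 + 1\right) = - 2 S \left(2 + S\right) \left(-3\right) = 6 S \left(2 + S\right)$)
$\frac{-474 + j{\left(-20 \right)}}{-5 + 208} = \frac{-474 + 6 \left(-20\right) \left(2 - 20\right)}{-5 + 208} = \frac{-474 + 6 \left(-20\right) \left(-18\right)}{203} = \left(-474 + 2160\right) \frac{1}{203} = 1686 \cdot \frac{1}{203} = \frac{1686}{203}$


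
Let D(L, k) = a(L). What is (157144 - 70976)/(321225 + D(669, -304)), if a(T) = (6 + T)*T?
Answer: 10771/96600 ≈ 0.11150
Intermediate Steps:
a(T) = T*(6 + T)
D(L, k) = L*(6 + L)
(157144 - 70976)/(321225 + D(669, -304)) = (157144 - 70976)/(321225 + 669*(6 + 669)) = 86168/(321225 + 669*675) = 86168/(321225 + 451575) = 86168/772800 = 86168*(1/772800) = 10771/96600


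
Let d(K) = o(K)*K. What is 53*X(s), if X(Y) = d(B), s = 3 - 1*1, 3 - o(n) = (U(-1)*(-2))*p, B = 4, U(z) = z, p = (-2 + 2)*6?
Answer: 636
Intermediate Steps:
p = 0 (p = 0*6 = 0)
o(n) = 3 (o(n) = 3 - (-1*(-2))*0 = 3 - 2*0 = 3 - 1*0 = 3 + 0 = 3)
s = 2 (s = 3 - 1 = 2)
d(K) = 3*K
X(Y) = 12 (X(Y) = 3*4 = 12)
53*X(s) = 53*12 = 636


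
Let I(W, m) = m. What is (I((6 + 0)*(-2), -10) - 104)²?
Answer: 12996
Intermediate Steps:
(I((6 + 0)*(-2), -10) - 104)² = (-10 - 104)² = (-114)² = 12996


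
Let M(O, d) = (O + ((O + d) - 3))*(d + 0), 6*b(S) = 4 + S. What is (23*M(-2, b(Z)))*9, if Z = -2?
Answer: -460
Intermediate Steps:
b(S) = ⅔ + S/6 (b(S) = (4 + S)/6 = ⅔ + S/6)
M(O, d) = d*(-3 + d + 2*O) (M(O, d) = (O + (-3 + O + d))*d = (-3 + d + 2*O)*d = d*(-3 + d + 2*O))
(23*M(-2, b(Z)))*9 = (23*((⅔ + (⅙)*(-2))*(-3 + (⅔ + (⅙)*(-2)) + 2*(-2))))*9 = (23*((⅔ - ⅓)*(-3 + (⅔ - ⅓) - 4)))*9 = (23*((-3 + ⅓ - 4)/3))*9 = (23*((⅓)*(-20/3)))*9 = (23*(-20/9))*9 = -460/9*9 = -460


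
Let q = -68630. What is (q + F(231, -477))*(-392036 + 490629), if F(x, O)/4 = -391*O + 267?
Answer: 66891998338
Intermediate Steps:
F(x, O) = 1068 - 1564*O (F(x, O) = 4*(-391*O + 267) = 4*(267 - 391*O) = 1068 - 1564*O)
(q + F(231, -477))*(-392036 + 490629) = (-68630 + (1068 - 1564*(-477)))*(-392036 + 490629) = (-68630 + (1068 + 746028))*98593 = (-68630 + 747096)*98593 = 678466*98593 = 66891998338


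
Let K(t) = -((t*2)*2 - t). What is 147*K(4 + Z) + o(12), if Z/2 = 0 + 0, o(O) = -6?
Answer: -1770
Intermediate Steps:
Z = 0 (Z = 2*(0 + 0) = 2*0 = 0)
K(t) = -3*t (K(t) = -((2*t)*2 - t) = -(4*t - t) = -3*t)
147*K(4 + Z) + o(12) = 147*(-3*(4 + 0)) - 6 = 147*(-3*4) - 6 = 147*(-12) - 6 = -1764 - 6 = -1770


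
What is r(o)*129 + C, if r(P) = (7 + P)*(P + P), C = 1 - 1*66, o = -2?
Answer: -2645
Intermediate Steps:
C = -65 (C = 1 - 66 = -65)
r(P) = 2*P*(7 + P) (r(P) = (7 + P)*(2*P) = 2*P*(7 + P))
r(o)*129 + C = (2*(-2)*(7 - 2))*129 - 65 = (2*(-2)*5)*129 - 65 = -20*129 - 65 = -2580 - 65 = -2645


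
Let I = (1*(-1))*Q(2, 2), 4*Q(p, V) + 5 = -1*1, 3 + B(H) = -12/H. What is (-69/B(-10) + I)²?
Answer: 57121/36 ≈ 1586.7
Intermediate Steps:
B(H) = -3 - 12/H
Q(p, V) = -3/2 (Q(p, V) = -5/4 + (-1*1)/4 = -5/4 + (¼)*(-1) = -5/4 - ¼ = -3/2)
I = 3/2 (I = (1*(-1))*(-3/2) = -1*(-3/2) = 3/2 ≈ 1.5000)
(-69/B(-10) + I)² = (-69/(-3 - 12/(-10)) + 3/2)² = (-69/(-3 - 12*(-⅒)) + 3/2)² = (-69/(-3 + 6/5) + 3/2)² = (-69/(-9/5) + 3/2)² = (-69*(-5/9) + 3/2)² = (115/3 + 3/2)² = (239/6)² = 57121/36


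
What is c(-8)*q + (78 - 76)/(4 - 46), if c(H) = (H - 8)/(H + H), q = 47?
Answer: 986/21 ≈ 46.952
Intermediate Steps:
c(H) = (-8 + H)/(2*H) (c(H) = (-8 + H)/((2*H)) = (-8 + H)*(1/(2*H)) = (-8 + H)/(2*H))
c(-8)*q + (78 - 76)/(4 - 46) = ((½)*(-8 - 8)/(-8))*47 + (78 - 76)/(4 - 46) = ((½)*(-⅛)*(-16))*47 + 2/(-42) = 1*47 + 2*(-1/42) = 47 - 1/21 = 986/21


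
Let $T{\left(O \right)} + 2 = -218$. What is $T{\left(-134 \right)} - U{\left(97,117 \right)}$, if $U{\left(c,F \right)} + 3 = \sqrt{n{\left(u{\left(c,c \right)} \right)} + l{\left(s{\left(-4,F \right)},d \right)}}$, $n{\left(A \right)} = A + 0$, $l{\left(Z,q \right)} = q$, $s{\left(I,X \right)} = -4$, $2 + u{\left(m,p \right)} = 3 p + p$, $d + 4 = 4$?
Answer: $-217 - \sqrt{386} \approx -236.65$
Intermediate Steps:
$d = 0$ ($d = -4 + 4 = 0$)
$u{\left(m,p \right)} = -2 + 4 p$ ($u{\left(m,p \right)} = -2 + \left(3 p + p\right) = -2 + 4 p$)
$T{\left(O \right)} = -220$ ($T{\left(O \right)} = -2 - 218 = -220$)
$n{\left(A \right)} = A$
$U{\left(c,F \right)} = -3 + \sqrt{-2 + 4 c}$ ($U{\left(c,F \right)} = -3 + \sqrt{\left(-2 + 4 c\right) + 0} = -3 + \sqrt{-2 + 4 c}$)
$T{\left(-134 \right)} - U{\left(97,117 \right)} = -220 - \left(-3 + \sqrt{-2 + 4 \cdot 97}\right) = -220 - \left(-3 + \sqrt{-2 + 388}\right) = -220 - \left(-3 + \sqrt{386}\right) = -220 + \left(3 - \sqrt{386}\right) = -217 - \sqrt{386}$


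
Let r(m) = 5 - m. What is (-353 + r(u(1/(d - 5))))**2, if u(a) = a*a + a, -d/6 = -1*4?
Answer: 15787419904/130321 ≈ 1.2114e+5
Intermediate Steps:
d = 24 (d = -(-6)*4 = -6*(-4) = 24)
u(a) = a + a**2 (u(a) = a**2 + a = a + a**2)
(-353 + r(u(1/(d - 5))))**2 = (-353 + (5 - (1 + 1/(24 - 5))/(24 - 5)))**2 = (-353 + (5 - (1 + 1/19)/19))**2 = (-353 + (5 - 20/(19*19)))**2 = (-353 + (5 - 1*20/361))**2 = (-353 + (5 - 20/361))**2 = (-353 + 1785/361)**2 = (-125648/361)**2 = 15787419904/130321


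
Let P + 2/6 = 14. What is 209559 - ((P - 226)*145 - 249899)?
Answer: 1470739/3 ≈ 4.9025e+5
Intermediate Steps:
P = 41/3 (P = -1/3 + 14 = 41/3 ≈ 13.667)
209559 - ((P - 226)*145 - 249899) = 209559 - ((41/3 - 226)*145 - 249899) = 209559 - (-637/3*145 - 249899) = 209559 - (-92365/3 - 249899) = 209559 - 1*(-842062/3) = 209559 + 842062/3 = 1470739/3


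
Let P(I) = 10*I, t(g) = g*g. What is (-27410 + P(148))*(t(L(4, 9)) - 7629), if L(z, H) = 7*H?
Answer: 94903800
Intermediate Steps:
t(g) = g²
(-27410 + P(148))*(t(L(4, 9)) - 7629) = (-27410 + 10*148)*((7*9)² - 7629) = (-27410 + 1480)*(63² - 7629) = -25930*(3969 - 7629) = -25930*(-3660) = 94903800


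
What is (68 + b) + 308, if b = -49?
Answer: 327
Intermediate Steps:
(68 + b) + 308 = (68 - 49) + 308 = 19 + 308 = 327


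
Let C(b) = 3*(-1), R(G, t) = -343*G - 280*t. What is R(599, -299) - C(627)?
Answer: -121734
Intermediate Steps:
C(b) = -3
R(599, -299) - C(627) = (-343*599 - 280*(-299)) - 1*(-3) = (-205457 + 83720) + 3 = -121737 + 3 = -121734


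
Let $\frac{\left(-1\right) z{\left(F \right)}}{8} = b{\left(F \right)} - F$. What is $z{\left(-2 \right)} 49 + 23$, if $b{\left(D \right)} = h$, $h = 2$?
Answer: $-1545$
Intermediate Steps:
$b{\left(D \right)} = 2$
$z{\left(F \right)} = -16 + 8 F$ ($z{\left(F \right)} = - 8 \left(2 - F\right) = -16 + 8 F$)
$z{\left(-2 \right)} 49 + 23 = \left(-16 + 8 \left(-2\right)\right) 49 + 23 = \left(-16 - 16\right) 49 + 23 = \left(-32\right) 49 + 23 = -1568 + 23 = -1545$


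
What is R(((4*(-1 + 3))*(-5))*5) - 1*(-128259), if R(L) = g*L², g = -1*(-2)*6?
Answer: 608259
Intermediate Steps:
g = 12 (g = 2*6 = 12)
R(L) = 12*L²
R(((4*(-1 + 3))*(-5))*5) - 1*(-128259) = 12*(((4*(-1 + 3))*(-5))*5)² - 1*(-128259) = 12*(((4*2)*(-5))*5)² + 128259 = 12*((8*(-5))*5)² + 128259 = 12*(-40*5)² + 128259 = 12*(-200)² + 128259 = 12*40000 + 128259 = 480000 + 128259 = 608259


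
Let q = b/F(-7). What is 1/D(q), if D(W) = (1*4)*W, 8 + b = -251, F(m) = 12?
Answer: -3/259 ≈ -0.011583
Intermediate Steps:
b = -259 (b = -8 - 251 = -259)
q = -259/12 ≈ -21.583
D(W) = 4*W
1/D(q) = 1/(4*(-259/12)) = 1/(-259/3) = -3/259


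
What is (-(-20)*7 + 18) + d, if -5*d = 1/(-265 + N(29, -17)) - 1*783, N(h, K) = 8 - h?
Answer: 449879/1430 ≈ 314.60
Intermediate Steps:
d = 223939/1430 (d = -(1/(-265 + (8 - 1*29)) - 1*783)/5 = -(1/(-265 + (8 - 29)) - 783)/5 = -(1/(-265 - 21) - 783)/5 = -(1/(-286) - 783)/5 = -(-1/286 - 783)/5 = -⅕*(-223939/286) = 223939/1430 ≈ 156.60)
(-(-20)*7 + 18) + d = (-(-20)*7 + 18) + 223939/1430 = (-20*(-7) + 18) + 223939/1430 = (140 + 18) + 223939/1430 = 158 + 223939/1430 = 449879/1430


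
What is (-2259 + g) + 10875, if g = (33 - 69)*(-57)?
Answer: 10668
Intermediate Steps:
g = 2052 (g = -36*(-57) = 2052)
(-2259 + g) + 10875 = (-2259 + 2052) + 10875 = -207 + 10875 = 10668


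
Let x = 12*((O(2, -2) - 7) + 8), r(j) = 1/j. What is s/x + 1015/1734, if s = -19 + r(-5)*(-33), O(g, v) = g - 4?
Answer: 2339/1445 ≈ 1.6187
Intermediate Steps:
O(g, v) = -4 + g
x = -12 (x = 12*(((-4 + 2) - 7) + 8) = 12*((-2 - 7) + 8) = 12*(-9 + 8) = 12*(-1) = -12)
s = -62/5 (s = -19 - 33/(-5) = -19 - ⅕*(-33) = -19 + 33/5 = -62/5 ≈ -12.400)
s/x + 1015/1734 = -62/5/(-12) + 1015/1734 = -62/5*(-1/12) + 1015*(1/1734) = 31/30 + 1015/1734 = 2339/1445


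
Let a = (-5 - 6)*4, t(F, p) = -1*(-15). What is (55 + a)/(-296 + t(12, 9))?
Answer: -11/281 ≈ -0.039146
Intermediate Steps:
t(F, p) = 15
a = -44 (a = -11*4 = -44)
(55 + a)/(-296 + t(12, 9)) = (55 - 44)/(-296 + 15) = 11/(-281) = 11*(-1/281) = -11/281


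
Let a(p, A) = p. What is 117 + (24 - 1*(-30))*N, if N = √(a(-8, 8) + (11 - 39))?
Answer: 117 + 324*I ≈ 117.0 + 324.0*I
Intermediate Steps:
N = 6*I (N = √(-8 + (11 - 39)) = √(-8 - 28) = √(-36) = 6*I ≈ 6.0*I)
117 + (24 - 1*(-30))*N = 117 + (24 - 1*(-30))*(6*I) = 117 + (24 + 30)*(6*I) = 117 + 54*(6*I) = 117 + 324*I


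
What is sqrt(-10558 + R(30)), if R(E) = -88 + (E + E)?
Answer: I*sqrt(10586) ≈ 102.89*I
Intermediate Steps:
R(E) = -88 + 2*E
sqrt(-10558 + R(30)) = sqrt(-10558 + (-88 + 2*30)) = sqrt(-10558 + (-88 + 60)) = sqrt(-10558 - 28) = sqrt(-10586) = I*sqrt(10586)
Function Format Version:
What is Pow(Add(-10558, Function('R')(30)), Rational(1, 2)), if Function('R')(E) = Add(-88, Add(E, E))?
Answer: Mul(I, Pow(10586, Rational(1, 2))) ≈ Mul(102.89, I)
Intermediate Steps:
Function('R')(E) = Add(-88, Mul(2, E))
Pow(Add(-10558, Function('R')(30)), Rational(1, 2)) = Pow(Add(-10558, Add(-88, Mul(2, 30))), Rational(1, 2)) = Pow(Add(-10558, Add(-88, 60)), Rational(1, 2)) = Pow(Add(-10558, -28), Rational(1, 2)) = Pow(-10586, Rational(1, 2)) = Mul(I, Pow(10586, Rational(1, 2)))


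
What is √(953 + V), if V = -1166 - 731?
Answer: 4*I*√59 ≈ 30.725*I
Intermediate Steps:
V = -1897
√(953 + V) = √(953 - 1897) = √(-944) = 4*I*√59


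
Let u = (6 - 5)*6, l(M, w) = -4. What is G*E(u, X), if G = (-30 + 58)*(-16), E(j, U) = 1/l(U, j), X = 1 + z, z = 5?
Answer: 112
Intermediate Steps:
u = 6 (u = 1*6 = 6)
X = 6 (X = 1 + 5 = 6)
E(j, U) = -1/4 (E(j, U) = 1/(-4) = -1/4)
G = -448 (G = 28*(-16) = -448)
G*E(u, X) = -448*(-1/4) = 112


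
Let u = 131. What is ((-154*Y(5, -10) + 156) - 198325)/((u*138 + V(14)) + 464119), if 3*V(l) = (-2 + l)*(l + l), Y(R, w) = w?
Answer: -196629/482309 ≈ -0.40768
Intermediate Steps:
V(l) = 2*l*(-2 + l)/3 (V(l) = ((-2 + l)*(l + l))/3 = ((-2 + l)*(2*l))/3 = (2*l*(-2 + l))/3 = 2*l*(-2 + l)/3)
((-154*Y(5, -10) + 156) - 198325)/((u*138 + V(14)) + 464119) = ((-154*(-10) + 156) - 198325)/((131*138 + (⅔)*14*(-2 + 14)) + 464119) = ((1540 + 156) - 198325)/((18078 + (⅔)*14*12) + 464119) = (1696 - 198325)/((18078 + 112) + 464119) = -196629/(18190 + 464119) = -196629/482309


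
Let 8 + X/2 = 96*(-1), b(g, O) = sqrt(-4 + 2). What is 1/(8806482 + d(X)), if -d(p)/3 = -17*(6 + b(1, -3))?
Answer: 489266/4308861937897 - 17*I*sqrt(2)/25853171627382 ≈ 1.1355e-7 - 9.2993e-13*I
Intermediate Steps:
b(g, O) = I*sqrt(2) (b(g, O) = sqrt(-2) = I*sqrt(2))
X = -208 (X = -16 + 2*(96*(-1)) = -16 + 2*(-96) = -16 - 192 = -208)
d(p) = 306 + 51*I*sqrt(2) (d(p) = -(-51)*(6 + I*sqrt(2)) = -3*(-102 - 17*I*sqrt(2)) = 306 + 51*I*sqrt(2))
1/(8806482 + d(X)) = 1/(8806482 + (306 + 51*I*sqrt(2))) = 1/(8806788 + 51*I*sqrt(2))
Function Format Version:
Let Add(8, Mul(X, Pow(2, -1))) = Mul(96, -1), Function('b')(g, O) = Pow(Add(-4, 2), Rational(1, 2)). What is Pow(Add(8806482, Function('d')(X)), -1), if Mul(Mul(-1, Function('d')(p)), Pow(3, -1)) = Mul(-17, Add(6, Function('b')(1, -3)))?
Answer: Add(Rational(489266, 4308861937897), Mul(Rational(-17, 25853171627382), I, Pow(2, Rational(1, 2)))) ≈ Add(1.1355e-7, Mul(-9.2993e-13, I))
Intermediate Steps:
Function('b')(g, O) = Mul(I, Pow(2, Rational(1, 2))) (Function('b')(g, O) = Pow(-2, Rational(1, 2)) = Mul(I, Pow(2, Rational(1, 2))))
X = -208 (X = Add(-16, Mul(2, Mul(96, -1))) = Add(-16, Mul(2, -96)) = Add(-16, -192) = -208)
Function('d')(p) = Add(306, Mul(51, I, Pow(2, Rational(1, 2)))) (Function('d')(p) = Mul(-3, Mul(-17, Add(6, Mul(I, Pow(2, Rational(1, 2)))))) = Mul(-3, Add(-102, Mul(-17, I, Pow(2, Rational(1, 2))))) = Add(306, Mul(51, I, Pow(2, Rational(1, 2)))))
Pow(Add(8806482, Function('d')(X)), -1) = Pow(Add(8806482, Add(306, Mul(51, I, Pow(2, Rational(1, 2))))), -1) = Pow(Add(8806788, Mul(51, I, Pow(2, Rational(1, 2)))), -1)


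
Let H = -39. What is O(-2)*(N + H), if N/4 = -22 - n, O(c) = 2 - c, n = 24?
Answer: -892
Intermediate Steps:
N = -184 (N = 4*(-22 - 1*24) = 4*(-22 - 24) = 4*(-46) = -184)
O(-2)*(N + H) = (2 - 1*(-2))*(-184 - 39) = (2 + 2)*(-223) = 4*(-223) = -892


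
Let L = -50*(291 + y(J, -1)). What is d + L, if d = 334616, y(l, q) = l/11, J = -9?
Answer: 3521176/11 ≈ 3.2011e+5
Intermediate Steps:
y(l, q) = l/11 (y(l, q) = l*(1/11) = l/11)
L = -159600/11 (L = -50*(291 + (1/11)*(-9)) = -50*(291 - 9/11) = -50*3192/11 = -159600/11 ≈ -14509.)
d + L = 334616 - 159600/11 = 3521176/11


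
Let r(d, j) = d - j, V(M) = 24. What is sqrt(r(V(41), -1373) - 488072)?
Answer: 15*I*sqrt(2163) ≈ 697.62*I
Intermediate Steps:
sqrt(r(V(41), -1373) - 488072) = sqrt((24 - 1*(-1373)) - 488072) = sqrt((24 + 1373) - 488072) = sqrt(1397 - 488072) = sqrt(-486675) = 15*I*sqrt(2163)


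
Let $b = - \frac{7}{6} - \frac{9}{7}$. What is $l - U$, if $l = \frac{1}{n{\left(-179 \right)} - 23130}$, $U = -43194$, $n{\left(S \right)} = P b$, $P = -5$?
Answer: $\frac{41938998288}{970945} \approx 43194.0$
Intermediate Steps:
$b = - \frac{103}{42}$ ($b = \left(-7\right) \frac{1}{6} - \frac{9}{7} = - \frac{7}{6} - \frac{9}{7} = - \frac{103}{42} \approx -2.4524$)
$n{\left(S \right)} = \frac{515}{42}$ ($n{\left(S \right)} = \left(-5\right) \left(- \frac{103}{42}\right) = \frac{515}{42}$)
$l = - \frac{42}{970945}$ ($l = \frac{1}{\frac{515}{42} - 23130} = \frac{1}{- \frac{970945}{42}} = - \frac{42}{970945} \approx -4.3257 \cdot 10^{-5}$)
$l - U = - \frac{42}{970945} - -43194 = - \frac{42}{970945} + 43194 = \frac{41938998288}{970945}$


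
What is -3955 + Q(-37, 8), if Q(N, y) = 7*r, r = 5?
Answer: -3920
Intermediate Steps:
Q(N, y) = 35 (Q(N, y) = 7*5 = 35)
-3955 + Q(-37, 8) = -3955 + 35 = -3920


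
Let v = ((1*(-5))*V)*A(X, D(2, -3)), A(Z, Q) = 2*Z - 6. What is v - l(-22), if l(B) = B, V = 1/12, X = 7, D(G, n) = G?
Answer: 56/3 ≈ 18.667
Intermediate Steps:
A(Z, Q) = -6 + 2*Z
V = 1/12 ≈ 0.083333
v = -10/3 (v = ((1*(-5))*(1/12))*(-6 + 2*7) = (-5*1/12)*(-6 + 14) = -5/12*8 = -10/3 ≈ -3.3333)
v - l(-22) = -10/3 - 1*(-22) = -10/3 + 22 = 56/3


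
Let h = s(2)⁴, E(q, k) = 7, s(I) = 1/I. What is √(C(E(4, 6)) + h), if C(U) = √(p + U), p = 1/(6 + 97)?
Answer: √(10609 + 31312*√206)/412 ≈ 1.6462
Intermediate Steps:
p = 1/103 ≈ 0.0097087
C(U) = √(1/103 + U)
h = 1/16 (h = (1/2)⁴ = (½)⁴ = 1/16 ≈ 0.062500)
√(C(E(4, 6)) + h) = √(√(103 + 10609*7)/103 + 1/16) = √(√(103 + 74263)/103 + 1/16) = √(√74366/103 + 1/16) = √((19*√206)/103 + 1/16) = √(19*√206/103 + 1/16) = √(1/16 + 19*√206/103)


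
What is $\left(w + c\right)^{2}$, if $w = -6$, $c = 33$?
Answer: $729$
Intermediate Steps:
$\left(w + c\right)^{2} = \left(-6 + 33\right)^{2} = 27^{2} = 729$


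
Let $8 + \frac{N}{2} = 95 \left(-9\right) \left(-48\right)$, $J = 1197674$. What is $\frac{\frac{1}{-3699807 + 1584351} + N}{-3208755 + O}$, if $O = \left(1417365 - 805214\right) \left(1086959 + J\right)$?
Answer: $\frac{173602781183}{2958543840789293568} \approx 5.8678 \cdot 10^{-8}$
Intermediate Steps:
$O = 1398540375583$ ($O = \left(1417365 - 805214\right) \left(1086959 + 1197674\right) = 612151 \cdot 2284633 = 1398540375583$)
$N = 82064$ ($N = -16 + 2 \cdot 95 \left(-9\right) \left(-48\right) = -16 + 2 \left(\left(-855\right) \left(-48\right)\right) = -16 + 2 \cdot 41040 = -16 + 82080 = 82064$)
$\frac{\frac{1}{-3699807 + 1584351} + N}{-3208755 + O} = \frac{\frac{1}{-3699807 + 1584351} + 82064}{-3208755 + 1398540375583} = \frac{\frac{1}{-2115456} + 82064}{1398537166828} = \left(- \frac{1}{2115456} + 82064\right) \frac{1}{1398537166828} = \frac{173602781183}{2115456} \cdot \frac{1}{1398537166828} = \frac{173602781183}{2958543840789293568}$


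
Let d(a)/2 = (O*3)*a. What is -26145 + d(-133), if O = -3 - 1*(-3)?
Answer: -26145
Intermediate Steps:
O = 0 (O = -3 + 3 = 0)
d(a) = 0 (d(a) = 2*((0*3)*a) = 2*(0*a) = 2*0 = 0)
-26145 + d(-133) = -26145 + 0 = -26145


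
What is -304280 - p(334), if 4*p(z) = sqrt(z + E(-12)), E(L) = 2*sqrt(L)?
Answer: -304280 - sqrt(334 + 4*I*sqrt(3))/4 ≈ -3.0428e+5 - 0.047384*I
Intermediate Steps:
p(z) = sqrt(z + 4*I*sqrt(3))/4 (p(z) = sqrt(z + 2*sqrt(-12))/4 = sqrt(z + 2*(2*I*sqrt(3)))/4 = sqrt(z + 4*I*sqrt(3))/4)
-304280 - p(334) = -304280 - sqrt(334 + 4*I*sqrt(3))/4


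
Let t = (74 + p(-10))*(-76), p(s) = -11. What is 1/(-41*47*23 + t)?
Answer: -1/49109 ≈ -2.0363e-5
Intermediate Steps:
t = -4788 (t = (74 - 11)*(-76) = 63*(-76) = -4788)
1/(-41*47*23 + t) = 1/(-41*47*23 - 4788) = 1/(-1927*23 - 4788) = 1/(-44321 - 4788) = 1/(-49109) = -1/49109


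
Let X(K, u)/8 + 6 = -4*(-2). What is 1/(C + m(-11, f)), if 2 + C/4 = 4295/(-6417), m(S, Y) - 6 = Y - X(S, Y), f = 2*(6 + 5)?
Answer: 6417/8488 ≈ 0.75601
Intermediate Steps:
X(K, u) = 16 (X(K, u) = -48 + 8*(-4*(-2)) = -48 + 8*8 = -48 + 64 = 16)
f = 22 (f = 2*11 = 22)
m(S, Y) = -10 + Y (m(S, Y) = 6 + (Y - 1*16) = 6 + (Y - 16) = 6 + (-16 + Y) = -10 + Y)
C = -68516/6417 (C = -8 + 4*(4295/(-6417)) = -8 + 4*(4295*(-1/6417)) = -8 + 4*(-4295/6417) = -8 - 17180/6417 = -68516/6417 ≈ -10.677)
1/(C + m(-11, f)) = 1/(-68516/6417 + (-10 + 22)) = 1/(-68516/6417 + 12) = 1/(8488/6417) = 6417/8488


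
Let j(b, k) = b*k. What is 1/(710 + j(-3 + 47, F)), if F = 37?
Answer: 1/2338 ≈ 0.00042772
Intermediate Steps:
1/(710 + j(-3 + 47, F)) = 1/(710 + (-3 + 47)*37) = 1/(710 + 44*37) = 1/(710 + 1628) = 1/2338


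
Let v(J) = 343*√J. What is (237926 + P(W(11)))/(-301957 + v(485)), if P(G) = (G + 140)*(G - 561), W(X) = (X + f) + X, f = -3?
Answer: -11455342709/22780242521 - 13012391*√485/22780242521 ≈ -0.51544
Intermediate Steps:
W(X) = -3 + 2*X (W(X) = (X - 3) + X = (-3 + X) + X = -3 + 2*X)
P(G) = (-561 + G)*(140 + G) (P(G) = (140 + G)*(-561 + G) = (-561 + G)*(140 + G))
(237926 + P(W(11)))/(-301957 + v(485)) = (237926 + (-78540 + (-3 + 2*11)² - 421*(-3 + 2*11)))/(-301957 + 343*√485) = (237926 + (-78540 + (-3 + 22)² - 421*(-3 + 22)))/(-301957 + 343*√485) = (237926 + (-78540 + 19² - 421*19))/(-301957 + 343*√485) = (237926 + (-78540 + 361 - 7999))/(-301957 + 343*√485) = (237926 - 86178)/(-301957 + 343*√485) = 151748/(-301957 + 343*√485)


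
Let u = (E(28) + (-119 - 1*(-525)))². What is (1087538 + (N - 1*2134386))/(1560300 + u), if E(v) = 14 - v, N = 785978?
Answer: -130435/856982 ≈ -0.15220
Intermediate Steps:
u = 153664 (u = ((14 - 1*28) + (-119 - 1*(-525)))² = ((14 - 28) + (-119 + 525))² = (-14 + 406)² = 392² = 153664)
(1087538 + (N - 1*2134386))/(1560300 + u) = (1087538 + (785978 - 1*2134386))/(1560300 + 153664) = (1087538 + (785978 - 2134386))/1713964 = (1087538 - 1348408)*(1/1713964) = -260870*1/1713964 = -130435/856982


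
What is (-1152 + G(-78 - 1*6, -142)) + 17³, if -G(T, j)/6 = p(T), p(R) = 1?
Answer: 3755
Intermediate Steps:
G(T, j) = -6 (G(T, j) = -6*1 = -6)
(-1152 + G(-78 - 1*6, -142)) + 17³ = (-1152 - 6) + 17³ = -1158 + 4913 = 3755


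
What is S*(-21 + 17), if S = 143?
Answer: -572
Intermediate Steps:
S*(-21 + 17) = 143*(-21 + 17) = 143*(-4) = -572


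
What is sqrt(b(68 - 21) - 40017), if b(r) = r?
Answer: I*sqrt(39970) ≈ 199.93*I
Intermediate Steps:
sqrt(b(68 - 21) - 40017) = sqrt((68 - 21) - 40017) = sqrt(47 - 40017) = sqrt(-39970) = I*sqrt(39970)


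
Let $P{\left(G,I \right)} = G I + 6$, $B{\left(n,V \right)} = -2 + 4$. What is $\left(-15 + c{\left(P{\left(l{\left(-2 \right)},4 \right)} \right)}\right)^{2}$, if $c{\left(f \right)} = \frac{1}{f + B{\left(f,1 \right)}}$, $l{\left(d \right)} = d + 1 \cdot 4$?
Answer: $\frac{57121}{256} \approx 223.13$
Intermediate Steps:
$B{\left(n,V \right)} = 2$
$l{\left(d \right)} = 4 + d$ ($l{\left(d \right)} = d + 4 = 4 + d$)
$P{\left(G,I \right)} = 6 + G I$
$c{\left(f \right)} = \frac{1}{2 + f}$ ($c{\left(f \right)} = \frac{1}{f + 2} = \frac{1}{2 + f}$)
$\left(-15 + c{\left(P{\left(l{\left(-2 \right)},4 \right)} \right)}\right)^{2} = \left(-15 + \frac{1}{2 + \left(6 + \left(4 - 2\right) 4\right)}\right)^{2} = \left(-15 + \frac{1}{2 + \left(6 + 2 \cdot 4\right)}\right)^{2} = \left(-15 + \frac{1}{2 + \left(6 + 8\right)}\right)^{2} = \left(-15 + \frac{1}{2 + 14}\right)^{2} = \left(-15 + \frac{1}{16}\right)^{2} = \left(- \frac{239}{16}\right)^{2} = \frac{57121}{256}$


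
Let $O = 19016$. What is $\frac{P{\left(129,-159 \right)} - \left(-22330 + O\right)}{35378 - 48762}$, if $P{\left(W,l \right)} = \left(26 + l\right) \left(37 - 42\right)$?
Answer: $- \frac{3979}{13384} \approx -0.2973$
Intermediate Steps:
$P{\left(W,l \right)} = -130 - 5 l$ ($P{\left(W,l \right)} = \left(26 + l\right) \left(-5\right) = -130 - 5 l$)
$\frac{P{\left(129,-159 \right)} - \left(-22330 + O\right)}{35378 - 48762} = \frac{\left(-130 - -795\right) + \left(22330 - 19016\right)}{35378 - 48762} = \frac{\left(-130 + 795\right) + \left(22330 - 19016\right)}{-13384} = \left(665 + 3314\right) \left(- \frac{1}{13384}\right) = 3979 \left(- \frac{1}{13384}\right) = - \frac{3979}{13384}$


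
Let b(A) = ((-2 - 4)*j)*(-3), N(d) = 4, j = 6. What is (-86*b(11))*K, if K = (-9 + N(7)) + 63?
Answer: -538704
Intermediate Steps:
b(A) = 108 (b(A) = ((-2 - 4)*6)*(-3) = -6*6*(-3) = -36*(-3) = 108)
K = 58 (K = (-9 + 4) + 63 = -5 + 63 = 58)
(-86*b(11))*K = -86*108*58 = -9288*58 = -538704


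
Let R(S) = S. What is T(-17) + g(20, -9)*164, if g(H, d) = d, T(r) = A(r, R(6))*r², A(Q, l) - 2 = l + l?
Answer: 2570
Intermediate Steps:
A(Q, l) = 2 + 2*l (A(Q, l) = 2 + (l + l) = 2 + 2*l)
T(r) = 14*r² (T(r) = (2 + 2*6)*r² = (2 + 12)*r² = 14*r²)
T(-17) + g(20, -9)*164 = 14*(-17)² - 9*164 = 14*289 - 1476 = 4046 - 1476 = 2570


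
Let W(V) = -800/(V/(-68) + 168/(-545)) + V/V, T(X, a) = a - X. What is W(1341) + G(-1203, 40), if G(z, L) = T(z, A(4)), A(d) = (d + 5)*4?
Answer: 950061560/742269 ≈ 1279.9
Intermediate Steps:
A(d) = 20 + 4*d (A(d) = (5 + d)*4 = 20 + 4*d)
G(z, L) = 36 - z (G(z, L) = (20 + 4*4) - z = (20 + 16) - z = 36 - z)
W(V) = 1 - 800/(-168/545 - V/68) (W(V) = -800/(V*(-1/68) + 168*(-1/545)) + 1 = -800/(-V/68 - 168/545) + 1 = -800/(-168/545 - V/68) + 1 = 1 - 800/(-168/545 - V/68))
W(1341) + G(-1203, 40) = (29659424 + 545*1341)/(11424 + 545*1341) + (36 - 1*(-1203)) = (29659424 + 730845)/(11424 + 730845) + (36 + 1203) = 30390269/742269 + 1239 = 950061560/742269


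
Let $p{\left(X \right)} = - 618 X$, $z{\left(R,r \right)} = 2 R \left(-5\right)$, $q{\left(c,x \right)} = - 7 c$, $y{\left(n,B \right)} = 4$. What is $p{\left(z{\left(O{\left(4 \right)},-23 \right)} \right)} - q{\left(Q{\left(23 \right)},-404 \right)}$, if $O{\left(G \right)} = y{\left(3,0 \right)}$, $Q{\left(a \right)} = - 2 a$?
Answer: $24398$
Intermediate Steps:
$O{\left(G \right)} = 4$
$z{\left(R,r \right)} = - 10 R$
$p{\left(z{\left(O{\left(4 \right)},-23 \right)} \right)} - q{\left(Q{\left(23 \right)},-404 \right)} = - 618 \left(\left(-10\right) 4\right) - - 7 \left(\left(-2\right) 23\right) = \left(-618\right) \left(-40\right) - \left(-7\right) \left(-46\right) = 24720 - 322 = 24398$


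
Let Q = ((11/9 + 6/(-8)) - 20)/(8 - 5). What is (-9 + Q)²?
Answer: 2805625/11664 ≈ 240.54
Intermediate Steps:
Q = -703/108 (Q = ((11*(⅑) + 6*(-⅛)) - 20)/3 = ((11/9 - ¾) - 20)*(⅓) = (17/36 - 20)*(⅓) = -703/36*⅓ = -703/108 ≈ -6.5093)
(-9 + Q)² = (-9 - 703/108)² = (-1675/108)² = 2805625/11664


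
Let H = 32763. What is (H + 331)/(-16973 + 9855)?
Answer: -16547/3559 ≈ -4.6493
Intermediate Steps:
(H + 331)/(-16973 + 9855) = (32763 + 331)/(-16973 + 9855) = 33094/(-7118) = 33094*(-1/7118) = -16547/3559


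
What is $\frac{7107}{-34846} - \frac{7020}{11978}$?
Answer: $- \frac{164873283}{208692694} \approx -0.79003$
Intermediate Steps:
$\frac{7107}{-34846} - \frac{7020}{11978} = 7107 \left(- \frac{1}{34846}\right) - \frac{3510}{5989} = - \frac{7107}{34846} - \frac{3510}{5989} = - \frac{164873283}{208692694}$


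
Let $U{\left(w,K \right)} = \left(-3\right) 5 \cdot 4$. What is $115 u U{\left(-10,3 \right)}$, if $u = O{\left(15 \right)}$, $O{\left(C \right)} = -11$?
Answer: $75900$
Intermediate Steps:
$U{\left(w,K \right)} = -60$ ($U{\left(w,K \right)} = \left(-15\right) 4 = -60$)
$u = -11$
$115 u U{\left(-10,3 \right)} = 115 \left(-11\right) \left(-60\right) = \left(-1265\right) \left(-60\right) = 75900$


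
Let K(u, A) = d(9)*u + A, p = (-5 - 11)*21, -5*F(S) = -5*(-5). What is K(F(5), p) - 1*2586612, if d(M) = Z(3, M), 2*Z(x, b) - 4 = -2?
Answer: -2586953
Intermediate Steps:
F(S) = -5 (F(S) = -(-1)*(-5) = -1/5*25 = -5)
Z(x, b) = 1 (Z(x, b) = 2 + (1/2)*(-2) = 2 - 1 = 1)
d(M) = 1
p = -336 (p = -16*21 = -336)
K(u, A) = A + u (K(u, A) = 1*u + A = u + A = A + u)
K(F(5), p) - 1*2586612 = (-336 - 5) - 1*2586612 = -341 - 2586612 = -2586953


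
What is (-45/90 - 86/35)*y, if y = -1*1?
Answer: 207/70 ≈ 2.9571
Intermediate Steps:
y = -1
(-45/90 - 86/35)*y = (-45/90 - 86/35)*(-1) = (-45*1/90 - 86*1/35)*(-1) = (-1/2 - 86/35)*(-1) = -207/70*(-1) = 207/70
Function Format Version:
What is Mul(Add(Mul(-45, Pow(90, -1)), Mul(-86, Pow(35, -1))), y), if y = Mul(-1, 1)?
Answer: Rational(207, 70) ≈ 2.9571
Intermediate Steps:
y = -1
Mul(Add(Mul(-45, Pow(90, -1)), Mul(-86, Pow(35, -1))), y) = Mul(Add(Mul(-45, Pow(90, -1)), Mul(-86, Pow(35, -1))), -1) = Mul(Add(Mul(-45, Rational(1, 90)), Mul(-86, Rational(1, 35))), -1) = Mul(Add(Rational(-1, 2), Rational(-86, 35)), -1) = Mul(Rational(-207, 70), -1) = Rational(207, 70)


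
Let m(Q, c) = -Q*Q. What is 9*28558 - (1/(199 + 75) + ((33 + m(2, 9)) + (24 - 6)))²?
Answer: 19130315031/75076 ≈ 2.5481e+5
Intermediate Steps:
m(Q, c) = -Q²
9*28558 - (1/(199 + 75) + ((33 + m(2, 9)) + (24 - 6)))² = 9*28558 - (1/(199 + 75) + ((33 - 1*2²) + (24 - 6)))² = 257022 - (1/274 + ((33 - 1*4) + 18))² = 257022 - (1/274 + ((33 - 4) + 18))² = 257022 - (1/274 + (29 + 18))² = 257022 - (1/274 + 47)² = 257022 - (12879/274)² = 257022 - 1*165868641/75076 = 257022 - 165868641/75076 = 19130315031/75076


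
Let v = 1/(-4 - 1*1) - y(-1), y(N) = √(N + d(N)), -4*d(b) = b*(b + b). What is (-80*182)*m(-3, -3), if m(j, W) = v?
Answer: 2912 + 7280*I*√6 ≈ 2912.0 + 17832.0*I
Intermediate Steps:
d(b) = -b²/2 (d(b) = -b*(b + b)/4 = -b*2*b/4 = -b²/2)
y(N) = √(N - N²/2)
v = -⅕ - I*√6/2 (v = 1/(-4 - 1*1) - √2*√(-(2 - 1*(-1)))/2 = 1/(-4 - 1) - √2*√(-(2 + 1))/2 = 1/(-5) - √2*√(-1*3)/2 = -⅕ - √2*√(-3)/2 = -⅕ - √2*I*√3/2 = -⅕ - I*√6/2 ≈ -0.2 - 1.2247*I)
m(j, W) = -⅕ - I*√6/2
(-80*182)*m(-3, -3) = (-80*182)*(-⅕ - I*√6/2) = -14560*(-⅕ - I*√6/2) = 2912 + 7280*I*√6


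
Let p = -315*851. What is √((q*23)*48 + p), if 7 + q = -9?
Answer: I*√285729 ≈ 534.54*I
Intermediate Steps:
q = -16 (q = -7 - 9 = -16)
p = -268065
√((q*23)*48 + p) = √(-16*23*48 - 268065) = √(-368*48 - 268065) = √(-17664 - 268065) = √(-285729) = I*√285729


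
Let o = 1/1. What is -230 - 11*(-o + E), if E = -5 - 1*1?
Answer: -153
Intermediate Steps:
E = -6 (E = -5 - 1 = -6)
o = 1
-230 - 11*(-o + E) = -230 - 11*(-1*1 - 6) = -230 - 11*(-1 - 6) = -230 - 11*(-7) = -230 + 77 = -153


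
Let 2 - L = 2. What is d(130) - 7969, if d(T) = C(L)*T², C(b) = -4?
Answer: -75569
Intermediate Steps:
L = 0 (L = 2 - 1*2 = 2 - 2 = 0)
d(T) = -4*T²
d(130) - 7969 = -4*130² - 7969 = -4*16900 - 7969 = -67600 - 7969 = -75569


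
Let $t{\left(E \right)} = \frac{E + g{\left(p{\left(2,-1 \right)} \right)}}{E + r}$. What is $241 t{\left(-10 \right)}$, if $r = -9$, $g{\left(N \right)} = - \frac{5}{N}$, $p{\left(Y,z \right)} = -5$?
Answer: $\frac{2169}{19} \approx 114.16$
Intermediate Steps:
$t{\left(E \right)} = \frac{1 + E}{-9 + E}$ ($t{\left(E \right)} = \frac{E - \frac{5}{-5}}{E - 9} = \frac{E - -1}{-9 + E} = \frac{E + 1}{-9 + E} = \frac{1 + E}{-9 + E}$)
$241 t{\left(-10 \right)} = 241 \frac{1 - 10}{-9 - 10} = 241 \frac{1}{-19} \left(-9\right) = 241 \left(\left(- \frac{1}{19}\right) \left(-9\right)\right) = 241 \cdot \frac{9}{19} = \frac{2169}{19}$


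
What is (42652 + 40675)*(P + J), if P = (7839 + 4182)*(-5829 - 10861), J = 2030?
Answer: -16717767686420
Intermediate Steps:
P = -200630490 (P = 12021*(-16690) = -200630490)
(42652 + 40675)*(P + J) = (42652 + 40675)*(-200630490 + 2030) = 83327*(-200628460) = -16717767686420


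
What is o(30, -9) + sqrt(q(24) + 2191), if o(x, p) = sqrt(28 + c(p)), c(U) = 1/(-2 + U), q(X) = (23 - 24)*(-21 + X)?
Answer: 2*sqrt(547) + sqrt(3377)/11 ≈ 52.059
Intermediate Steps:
q(X) = 21 - X (q(X) = -(-21 + X) = 21 - X)
o(x, p) = sqrt(28 + 1/(-2 + p))
o(30, -9) + sqrt(q(24) + 2191) = sqrt((-55 + 28*(-9))/(-2 - 9)) + sqrt((21 - 1*24) + 2191) = sqrt((-55 - 252)/(-11)) + sqrt((21 - 24) + 2191) = sqrt(-1/11*(-307)) + sqrt(-3 + 2191) = sqrt(307/11) + sqrt(2188) = sqrt(3377)/11 + 2*sqrt(547) = 2*sqrt(547) + sqrt(3377)/11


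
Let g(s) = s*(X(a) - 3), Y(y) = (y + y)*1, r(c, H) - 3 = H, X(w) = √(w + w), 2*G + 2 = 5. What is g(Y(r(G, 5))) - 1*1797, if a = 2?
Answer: -1813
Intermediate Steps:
G = 3/2 (G = -1 + (½)*5 = -1 + 5/2 = 3/2 ≈ 1.5000)
X(w) = √2*√w (X(w) = √(2*w) = √2*√w)
r(c, H) = 3 + H
Y(y) = 2*y (Y(y) = (2*y)*1 = 2*y)
g(s) = -s (g(s) = s*(√2*√2 - 3) = s*(2 - 3) = s*(-1) = -s)
g(Y(r(G, 5))) - 1*1797 = -2*(3 + 5) - 1*1797 = -2*8 - 1797 = -1*16 - 1797 = -16 - 1797 = -1813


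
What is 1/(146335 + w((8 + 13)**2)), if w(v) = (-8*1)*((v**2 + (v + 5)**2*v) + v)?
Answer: -1/703188689 ≈ -1.4221e-9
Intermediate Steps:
w(v) = -8*v - 8*v**2 - 8*v*(5 + v)**2 (w(v) = -8*((v**2 + (5 + v)**2*v) + v) = -8*((v**2 + v*(5 + v)**2) + v) = -8*(v + v**2 + v*(5 + v)**2) = -8*v - 8*v**2 - 8*v*(5 + v)**2)
1/(146335 + w((8 + 13)**2)) = 1/(146335 - 8*(8 + 13)**2*(1 + (8 + 13)**2 + (5 + (8 + 13)**2)**2)) = 1/(146335 - 8*21**2*(1 + 21**2 + (5 + 21**2)**2)) = 1/(146335 - 8*441*(1 + 441 + (5 + 441)**2)) = 1/(146335 - 8*441*(1 + 441 + 446**2)) = 1/(146335 - 8*441*(1 + 441 + 198916)) = 1/(146335 - 8*441*199358) = 1/(146335 - 703335024) = 1/(-703188689) = -1/703188689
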